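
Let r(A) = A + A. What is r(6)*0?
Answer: 0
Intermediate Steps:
r(A) = 2*A
r(6)*0 = (2*6)*0 = 12*0 = 0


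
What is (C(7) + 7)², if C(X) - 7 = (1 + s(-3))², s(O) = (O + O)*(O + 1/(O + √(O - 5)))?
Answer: 9*(-5324983*I + 1205960*√2)/(-287*I + 24*√2) ≈ 1.7092e+5 + 33269.0*I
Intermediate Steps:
s(O) = 2*O*(O + 1/(O + √(-5 + O))) (s(O) = (2*O)*(O + 1/(O + √(-5 + O))) = 2*O*(O + 1/(O + √(-5 + O))))
C(X) = 7 + (1 - 6*(10 - 6*I*√2)/(-3 + 2*I*√2))² (C(X) = 7 + (1 + 2*(-3)*(1 + (-3)² - 3*√(-5 - 3))/(-3 + √(-5 - 3)))² = 7 + (1 + 2*(-3)*(1 + 9 - 6*I*√2)/(-3 + √(-8)))² = 7 + (1 + 2*(-3)*(1 + 9 - 6*I*√2)/(-3 + 2*I*√2))² = 7 + (1 + 2*(-3)*(10 - 6*I*√2)/(-3 + 2*I*√2))² = 7 + (1 - 6*(10 - 6*I*√2)/(-3 + 2*I*√2))²)
(C(7) + 7)² = (8*(136*I + 609*√2)/(I + 12*√2) + 7)² = (7 + 8*(136*I + 609*√2)/(I + 12*√2))²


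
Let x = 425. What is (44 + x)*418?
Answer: 196042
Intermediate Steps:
(44 + x)*418 = (44 + 425)*418 = 469*418 = 196042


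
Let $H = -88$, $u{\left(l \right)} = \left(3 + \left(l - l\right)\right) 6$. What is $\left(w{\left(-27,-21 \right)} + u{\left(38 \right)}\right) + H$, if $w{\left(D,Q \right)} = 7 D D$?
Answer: $5033$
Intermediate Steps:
$u{\left(l \right)} = 18$ ($u{\left(l \right)} = \left(3 + 0\right) 6 = 3 \cdot 6 = 18$)
$w{\left(D,Q \right)} = 7 D^{2}$
$\left(w{\left(-27,-21 \right)} + u{\left(38 \right)}\right) + H = \left(7 \left(-27\right)^{2} + 18\right) - 88 = \left(7 \cdot 729 + 18\right) - 88 = \left(5103 + 18\right) - 88 = 5121 - 88 = 5033$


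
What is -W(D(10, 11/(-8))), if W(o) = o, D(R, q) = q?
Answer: 11/8 ≈ 1.3750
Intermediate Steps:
-W(D(10, 11/(-8))) = -11/(-8) = -11*(-1)/8 = -1*(-11/8) = 11/8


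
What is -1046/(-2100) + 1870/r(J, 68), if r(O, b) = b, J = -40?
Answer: 14699/525 ≈ 27.998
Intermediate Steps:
-1046/(-2100) + 1870/r(J, 68) = -1046/(-2100) + 1870/68 = -1046*(-1/2100) + 1870*(1/68) = 523/1050 + 55/2 = 14699/525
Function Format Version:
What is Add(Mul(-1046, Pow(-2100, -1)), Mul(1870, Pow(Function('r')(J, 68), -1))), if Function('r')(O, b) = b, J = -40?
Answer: Rational(14699, 525) ≈ 27.998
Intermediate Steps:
Add(Mul(-1046, Pow(-2100, -1)), Mul(1870, Pow(Function('r')(J, 68), -1))) = Add(Mul(-1046, Pow(-2100, -1)), Mul(1870, Pow(68, -1))) = Add(Mul(-1046, Rational(-1, 2100)), Mul(1870, Rational(1, 68))) = Add(Rational(523, 1050), Rational(55, 2)) = Rational(14699, 525)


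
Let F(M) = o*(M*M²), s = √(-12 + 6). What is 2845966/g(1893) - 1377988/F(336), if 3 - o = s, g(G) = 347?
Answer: 134945115024661/16453463040 - 344497*I*√6/142248960 ≈ 8201.6 - 0.0059321*I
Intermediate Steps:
s = I*√6 (s = √(-6) = I*√6 ≈ 2.4495*I)
o = 3 - I*√6 ≈ 3.0 - 2.4495*I
F(M) = M³*(3 - I*√6) (F(M) = (3 - I*√6)*(M*M²) = (3 - I*√6)*M³ = M³*(3 - I*√6))
2845966/g(1893) - 1377988/F(336) = 2845966/347 - 1377988*1/(37933056*(3 - I*√6)) = 2845966*(1/347) - 1377988*1/(37933056*(3 - I*√6)) = 2845966/347 - 1377988/(113799168 - 37933056*I*√6)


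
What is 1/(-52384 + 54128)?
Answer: 1/1744 ≈ 0.00057339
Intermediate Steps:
1/(-52384 + 54128) = 1/1744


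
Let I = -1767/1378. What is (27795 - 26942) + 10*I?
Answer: 578882/689 ≈ 840.18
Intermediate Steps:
I = -1767/1378 (I = -1767*1/1378 = -1767/1378 ≈ -1.2823)
(27795 - 26942) + 10*I = (27795 - 26942) + 10*(-1767/1378) = 853 - 8835/689 = 578882/689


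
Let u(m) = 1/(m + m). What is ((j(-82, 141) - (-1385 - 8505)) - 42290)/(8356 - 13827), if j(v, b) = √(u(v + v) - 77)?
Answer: 32400/5471 - I*√2071074/897244 ≈ 5.9221 - 0.0016039*I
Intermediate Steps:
u(m) = 1/(2*m)
j(v, b) = √(-77 + 1/(4*v)) (j(v, b) = √(1/(2*(v + v)) - 77) = √(1/(2*((2*v))) - 77) = √((1/(2*v))/2 - 77) = √(1/(4*v) - 77) = √(-77 + 1/(4*v)))
((j(-82, 141) - (-1385 - 8505)) - 42290)/(8356 - 13827) = ((√(-308 + 1/(-82))/2 - (-1385 - 8505)) - 42290)/(8356 - 13827) = ((√(-308 - 1/82)/2 - 1*(-9890)) - 42290)/(-5471) = ((√(-25257/82)/2 + 9890) - 42290)*(-1/5471) = (((I*√2071074/82)/2 + 9890) - 42290)*(-1/5471) = ((I*√2071074/164 + 9890) - 42290)*(-1/5471) = ((9890 + I*√2071074/164) - 42290)*(-1/5471) = (-32400 + I*√2071074/164)*(-1/5471) = 32400/5471 - I*√2071074/897244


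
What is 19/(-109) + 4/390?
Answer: -3487/21255 ≈ -0.16406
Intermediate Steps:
19/(-109) + 4/390 = 19*(-1/109) + 4*(1/390) = -19/109 + 2/195 = -3487/21255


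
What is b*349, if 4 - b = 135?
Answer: -45719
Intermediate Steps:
b = -131 (b = 4 - 1*135 = 4 - 135 = -131)
b*349 = -131*349 = -45719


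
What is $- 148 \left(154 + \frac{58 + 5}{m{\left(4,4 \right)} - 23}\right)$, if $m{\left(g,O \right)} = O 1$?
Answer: $- \frac{423724}{19} \approx -22301.0$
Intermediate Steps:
$m{\left(g,O \right)} = O$
$- 148 \left(154 + \frac{58 + 5}{m{\left(4,4 \right)} - 23}\right) = - 148 \left(154 + \frac{58 + 5}{4 - 23}\right) = - 148 \left(154 + \frac{63}{-19}\right) = - 148 \left(154 + 63 \left(- \frac{1}{19}\right)\right) = - 148 \left(154 - \frac{63}{19}\right) = \left(-148\right) \frac{2863}{19} = - \frac{423724}{19}$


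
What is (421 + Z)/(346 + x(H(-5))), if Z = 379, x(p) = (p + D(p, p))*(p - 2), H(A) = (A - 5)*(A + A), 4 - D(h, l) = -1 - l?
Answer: 200/5109 ≈ 0.039147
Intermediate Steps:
D(h, l) = 5 + l (D(h, l) = 4 - (-1 - l) = 4 + (1 + l) = 5 + l)
H(A) = 2*A*(-5 + A) (H(A) = (-5 + A)*(2*A) = 2*A*(-5 + A))
x(p) = (-2 + p)*(5 + 2*p) (x(p) = (p + (5 + p))*(p - 2) = (5 + 2*p)*(-2 + p) = (-2 + p)*(5 + 2*p))
(421 + Z)/(346 + x(H(-5))) = (421 + 379)/(346 + (-10 + 2*(-5)*(-5 - 5) + 2*(2*(-5)*(-5 - 5))²)) = 800/(346 + (-10 + 2*(-5)*(-10) + 2*(2*(-5)*(-10))²)) = 800/(346 + (-10 + 100 + 2*100²)) = 800/(346 + (-10 + 100 + 2*10000)) = 800/(346 + (-10 + 100 + 20000)) = 800/(346 + 20090) = 800/20436 = 800*(1/20436) = 200/5109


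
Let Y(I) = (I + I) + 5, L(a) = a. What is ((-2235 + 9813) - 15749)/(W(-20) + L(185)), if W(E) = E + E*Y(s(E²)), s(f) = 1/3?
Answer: -24513/155 ≈ -158.15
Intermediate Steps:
s(f) = ⅓
Y(I) = 5 + 2*I (Y(I) = 2*I + 5 = 5 + 2*I)
W(E) = 20*E/3 (W(E) = E + E*(5 + 2*(⅓)) = E + E*(5 + ⅔) = E + E*(17/3) = E + 17*E/3 = 20*E/3)
((-2235 + 9813) - 15749)/(W(-20) + L(185)) = ((-2235 + 9813) - 15749)/((20/3)*(-20) + 185) = (7578 - 15749)/(-400/3 + 185) = -8171/155/3 = -8171*3/155 = -24513/155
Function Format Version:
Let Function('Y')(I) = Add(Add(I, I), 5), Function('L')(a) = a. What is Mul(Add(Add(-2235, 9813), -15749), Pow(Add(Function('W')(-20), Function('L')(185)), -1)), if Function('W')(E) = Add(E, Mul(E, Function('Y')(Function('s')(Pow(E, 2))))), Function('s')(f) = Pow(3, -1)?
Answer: Rational(-24513, 155) ≈ -158.15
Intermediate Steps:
Function('s')(f) = Rational(1, 3)
Function('Y')(I) = Add(5, Mul(2, I)) (Function('Y')(I) = Add(Mul(2, I), 5) = Add(5, Mul(2, I)))
Function('W')(E) = Mul(Rational(20, 3), E) (Function('W')(E) = Add(E, Mul(E, Add(5, Mul(2, Rational(1, 3))))) = Add(E, Mul(E, Add(5, Rational(2, 3)))) = Add(E, Mul(E, Rational(17, 3))) = Add(E, Mul(Rational(17, 3), E)) = Mul(Rational(20, 3), E))
Mul(Add(Add(-2235, 9813), -15749), Pow(Add(Function('W')(-20), Function('L')(185)), -1)) = Mul(Add(Add(-2235, 9813), -15749), Pow(Add(Mul(Rational(20, 3), -20), 185), -1)) = Mul(Add(7578, -15749), Pow(Add(Rational(-400, 3), 185), -1)) = Mul(-8171, Pow(Rational(155, 3), -1)) = Mul(-8171, Rational(3, 155)) = Rational(-24513, 155)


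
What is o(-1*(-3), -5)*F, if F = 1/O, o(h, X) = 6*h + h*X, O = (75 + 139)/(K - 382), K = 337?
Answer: -135/214 ≈ -0.63084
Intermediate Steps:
O = -214/45 (O = (75 + 139)/(337 - 382) = 214/(-45) = 214*(-1/45) = -214/45 ≈ -4.7556)
o(h, X) = 6*h + X*h
F = -45/214 (F = 1/(-214/45) = -45/214 ≈ -0.21028)
o(-1*(-3), -5)*F = ((-1*(-3))*(6 - 5))*(-45/214) = (3*1)*(-45/214) = 3*(-45/214) = -135/214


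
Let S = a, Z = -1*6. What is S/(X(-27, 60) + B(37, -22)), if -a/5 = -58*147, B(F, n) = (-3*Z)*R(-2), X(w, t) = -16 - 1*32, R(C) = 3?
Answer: 7105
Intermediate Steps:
X(w, t) = -48 (X(w, t) = -16 - 32 = -48)
Z = -6
B(F, n) = 54 (B(F, n) = -3*(-6)*3 = 18*3 = 54)
a = 42630 (a = -(-290)*147 = -5*(-8526) = 42630)
S = 42630
S/(X(-27, 60) + B(37, -22)) = 42630/(-48 + 54) = 42630/6 = 42630*(1/6) = 7105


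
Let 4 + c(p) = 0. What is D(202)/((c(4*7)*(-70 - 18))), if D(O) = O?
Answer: 101/176 ≈ 0.57386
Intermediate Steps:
c(p) = -4 (c(p) = -4 + 0 = -4)
D(202)/((c(4*7)*(-70 - 18))) = 202/((-4*(-70 - 18))) = 202/((-4*(-88))) = 202/352 = 202*(1/352) = 101/176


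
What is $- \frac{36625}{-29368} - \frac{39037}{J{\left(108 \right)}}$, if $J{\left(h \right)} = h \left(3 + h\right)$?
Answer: $- \frac{176844529}{88015896} \approx -2.0092$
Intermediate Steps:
$- \frac{36625}{-29368} - \frac{39037}{J{\left(108 \right)}} = - \frac{36625}{-29368} - \frac{39037}{108 \left(3 + 108\right)} = \left(-36625\right) \left(- \frac{1}{29368}\right) - \frac{39037}{108 \cdot 111} = \frac{36625}{29368} - \frac{39037}{11988} = - \frac{176844529}{88015896}$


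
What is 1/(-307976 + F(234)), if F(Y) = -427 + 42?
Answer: -1/308361 ≈ -3.2430e-6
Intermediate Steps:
F(Y) = -385
1/(-307976 + F(234)) = 1/(-307976 - 385) = 1/(-308361) = -1/308361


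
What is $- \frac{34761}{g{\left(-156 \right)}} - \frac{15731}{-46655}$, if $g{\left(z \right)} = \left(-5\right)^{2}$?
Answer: $- \frac{324276236}{233275} \approx -1390.1$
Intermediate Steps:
$g{\left(z \right)} = 25$
$- \frac{34761}{g{\left(-156 \right)}} - \frac{15731}{-46655} = - \frac{34761}{25} - \frac{15731}{-46655} = \left(-34761\right) \frac{1}{25} - - \frac{15731}{46655} = - \frac{34761}{25} + \frac{15731}{46655} = - \frac{324276236}{233275}$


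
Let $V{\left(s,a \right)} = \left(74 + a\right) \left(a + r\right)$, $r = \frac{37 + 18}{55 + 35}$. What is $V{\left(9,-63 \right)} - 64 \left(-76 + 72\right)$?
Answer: $- \frac{7745}{18} \approx -430.28$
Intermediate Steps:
$r = \frac{11}{18}$ ($r = \frac{55}{90} = 55 \cdot \frac{1}{90} = \frac{11}{18} \approx 0.61111$)
$V{\left(s,a \right)} = \left(74 + a\right) \left(\frac{11}{18} + a\right)$ ($V{\left(s,a \right)} = \left(74 + a\right) \left(a + \frac{11}{18}\right) = \left(74 + a\right) \left(\frac{11}{18} + a\right)$)
$V{\left(9,-63 \right)} - 64 \left(-76 + 72\right) = \left(\frac{407}{9} + \left(-63\right)^{2} + \frac{1343}{18} \left(-63\right)\right) - 64 \left(-76 + 72\right) = \left(\frac{407}{9} + 3969 - \frac{9401}{2}\right) - -256 = - \frac{12353}{18} + 256 = - \frac{7745}{18}$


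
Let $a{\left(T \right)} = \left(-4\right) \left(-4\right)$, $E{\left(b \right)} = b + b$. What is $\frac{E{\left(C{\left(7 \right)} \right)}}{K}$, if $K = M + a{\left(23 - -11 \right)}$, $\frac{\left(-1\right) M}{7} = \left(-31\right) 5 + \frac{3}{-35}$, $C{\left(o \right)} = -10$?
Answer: $- \frac{25}{1377} \approx -0.018155$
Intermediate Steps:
$E{\left(b \right)} = 2 b$
$a{\left(T \right)} = 16$
$M = \frac{5428}{5}$ ($M = - 7 \left(\left(-31\right) 5 + \frac{3}{-35}\right) = - 7 \left(-155 + 3 \left(- \frac{1}{35}\right)\right) = - 7 \left(-155 - \frac{3}{35}\right) = \left(-7\right) \left(- \frac{5428}{35}\right) = \frac{5428}{5} \approx 1085.6$)
$K = \frac{5508}{5}$ ($K = \frac{5428}{5} + 16 = \frac{5508}{5} \approx 1101.6$)
$\frac{E{\left(C{\left(7 \right)} \right)}}{K} = \frac{2 \left(-10\right)}{\frac{5508}{5}} = \left(-20\right) \frac{5}{5508} = - \frac{25}{1377}$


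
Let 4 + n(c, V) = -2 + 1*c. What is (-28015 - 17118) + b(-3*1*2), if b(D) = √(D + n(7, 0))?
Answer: -45133 + I*√5 ≈ -45133.0 + 2.2361*I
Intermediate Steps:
n(c, V) = -6 + c (n(c, V) = -4 + (-2 + 1*c) = -4 + (-2 + c) = -6 + c)
b(D) = √(1 + D) (b(D) = √(D + (-6 + 7)) = √(D + 1) = √(1 + D))
(-28015 - 17118) + b(-3*1*2) = (-28015 - 17118) + √(1 - 3*1*2) = -45133 + √(1 - 3*2) = -45133 + √(1 - 6) = -45133 + √(-5) = -45133 + I*√5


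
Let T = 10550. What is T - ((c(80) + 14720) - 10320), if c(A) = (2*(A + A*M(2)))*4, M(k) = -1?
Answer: 6150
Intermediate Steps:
c(A) = 0 (c(A) = (2*(A + A*(-1)))*4 = (2*(A - A))*4 = (2*0)*4 = 0*4 = 0)
T - ((c(80) + 14720) - 10320) = 10550 - ((0 + 14720) - 10320) = 10550 - (14720 - 10320) = 10550 - 1*4400 = 10550 - 4400 = 6150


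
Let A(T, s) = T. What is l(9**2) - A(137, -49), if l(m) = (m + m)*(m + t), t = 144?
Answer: 36313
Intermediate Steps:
l(m) = 2*m*(144 + m) (l(m) = (m + m)*(m + 144) = (2*m)*(144 + m) = 2*m*(144 + m))
l(9**2) - A(137, -49) = 2*9**2*(144 + 9**2) - 1*137 = 2*81*(144 + 81) - 137 = 2*81*225 - 137 = 36450 - 137 = 36313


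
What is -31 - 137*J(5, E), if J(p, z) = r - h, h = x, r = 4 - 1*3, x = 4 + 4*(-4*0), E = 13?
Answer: 380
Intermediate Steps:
x = 4 (x = 4 + 4*0 = 4 + 0 = 4)
r = 1 (r = 4 - 3 = 1)
h = 4
J(p, z) = -3 (J(p, z) = 1 - 1*4 = 1 - 4 = -3)
-31 - 137*J(5, E) = -31 - 137*(-3) = -31 + 411 = 380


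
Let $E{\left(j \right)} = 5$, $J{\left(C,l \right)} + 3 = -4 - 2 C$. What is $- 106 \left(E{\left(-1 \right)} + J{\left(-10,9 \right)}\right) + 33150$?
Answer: $31242$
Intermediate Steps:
$J{\left(C,l \right)} = -7 - 2 C$ ($J{\left(C,l \right)} = -3 - \left(4 + 2 C\right) = -7 - 2 C$)
$- 106 \left(E{\left(-1 \right)} + J{\left(-10,9 \right)}\right) + 33150 = - 106 \left(5 - -13\right) + 33150 = - 106 \left(5 + \left(-7 + 20\right)\right) + 33150 = - 106 \left(5 + 13\right) + 33150 = \left(-106\right) 18 + 33150 = -1908 + 33150 = 31242$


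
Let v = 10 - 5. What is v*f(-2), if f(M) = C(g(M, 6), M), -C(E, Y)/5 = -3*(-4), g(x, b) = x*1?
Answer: -300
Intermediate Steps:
v = 5
g(x, b) = x
C(E, Y) = -60 (C(E, Y) = -(-15)*(-4) = -5*12 = -60)
f(M) = -60
v*f(-2) = 5*(-60) = -300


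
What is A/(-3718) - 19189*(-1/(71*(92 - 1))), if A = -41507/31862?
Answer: 174881005527/58876069252 ≈ 2.9703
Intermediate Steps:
A = -41507/31862 (A = -41507*1/31862 = -41507/31862 ≈ -1.3027)
A/(-3718) - 19189*(-1/(71*(92 - 1))) = -41507/31862/(-3718) - 19189*(-1/(71*(92 - 1))) = -41507/31862*(-1/3718) - 19189/((-71*91)) = 41507/118462916 - 19189/(-6461) = 41507/118462916 - 19189*(-1/6461) = 41507/118462916 + 19189/6461 = 174881005527/58876069252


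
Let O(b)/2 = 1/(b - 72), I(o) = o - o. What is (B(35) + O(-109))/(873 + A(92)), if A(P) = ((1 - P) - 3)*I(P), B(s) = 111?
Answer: 20089/158013 ≈ 0.12714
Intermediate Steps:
I(o) = 0
A(P) = 0 (A(P) = ((1 - P) - 3)*0 = (-2 - P)*0 = 0)
O(b) = 2/(-72 + b) (O(b) = 2/(b - 72) = 2/(-72 + b))
(B(35) + O(-109))/(873 + A(92)) = (111 + 2/(-72 - 109))/(873 + 0) = (111 + 2/(-181))/873 = (111 + 2*(-1/181))*(1/873) = (111 - 2/181)*(1/873) = (20089/181)*(1/873) = 20089/158013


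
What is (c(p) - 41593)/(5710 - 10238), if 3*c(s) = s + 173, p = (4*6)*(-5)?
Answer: 62363/6792 ≈ 9.1818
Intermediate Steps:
p = -120 (p = 24*(-5) = -120)
c(s) = 173/3 + s/3 (c(s) = (s + 173)/3 = (173 + s)/3 = 173/3 + s/3)
(c(p) - 41593)/(5710 - 10238) = ((173/3 + (⅓)*(-120)) - 41593)/(5710 - 10238) = ((173/3 - 40) - 41593)/(-4528) = (53/3 - 41593)*(-1/4528) = -124726/3*(-1/4528) = 62363/6792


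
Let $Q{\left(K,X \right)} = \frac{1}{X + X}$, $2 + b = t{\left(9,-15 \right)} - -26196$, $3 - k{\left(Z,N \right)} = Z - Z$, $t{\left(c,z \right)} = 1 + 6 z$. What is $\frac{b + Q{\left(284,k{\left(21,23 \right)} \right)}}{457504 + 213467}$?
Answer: $\frac{156631}{4025826} \approx 0.038907$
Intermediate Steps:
$k{\left(Z,N \right)} = 3$ ($k{\left(Z,N \right)} = 3 - \left(Z - Z\right) = 3 - 0 = 3 + 0 = 3$)
$b = 26105$ ($b = -2 + \left(\left(1 + 6 \left(-15\right)\right) - -26196\right) = -2 + \left(\left(1 - 90\right) + 26196\right) = -2 + \left(-89 + 26196\right) = -2 + 26107 = 26105$)
$Q{\left(K,X \right)} = \frac{1}{2 X}$
$\frac{b + Q{\left(284,k{\left(21,23 \right)} \right)}}{457504 + 213467} = \frac{26105 + \frac{1}{2 \cdot 3}}{457504 + 213467} = \frac{26105 + \frac{1}{2} \cdot \frac{1}{3}}{670971} = \left(26105 + \frac{1}{6}\right) \frac{1}{670971} = \frac{156631}{6} \cdot \frac{1}{670971} = \frac{156631}{4025826}$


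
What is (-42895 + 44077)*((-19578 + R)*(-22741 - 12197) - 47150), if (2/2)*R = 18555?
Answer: 42190809168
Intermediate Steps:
R = 18555
(-42895 + 44077)*((-19578 + R)*(-22741 - 12197) - 47150) = (-42895 + 44077)*((-19578 + 18555)*(-22741 - 12197) - 47150) = 1182*(-1023*(-34938) - 47150) = 1182*(35741574 - 47150) = 1182*35694424 = 42190809168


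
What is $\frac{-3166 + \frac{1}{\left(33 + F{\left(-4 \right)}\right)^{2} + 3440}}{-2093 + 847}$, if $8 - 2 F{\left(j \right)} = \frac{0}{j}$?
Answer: $\frac{15225293}{5992014} \approx 2.5409$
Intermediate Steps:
$F{\left(j \right)} = 4$ ($F{\left(j \right)} = 4 - \frac{0 \frac{1}{j}}{2} = 4 - 0 = 4 + 0 = 4$)
$\frac{-3166 + \frac{1}{\left(33 + F{\left(-4 \right)}\right)^{2} + 3440}}{-2093 + 847} = \frac{-3166 + \frac{1}{\left(33 + 4\right)^{2} + 3440}}{-2093 + 847} = \frac{-3166 + \frac{1}{37^{2} + 3440}}{-1246} = \left(-3166 + \frac{1}{1369 + 3440}\right) \left(- \frac{1}{1246}\right) = \left(-3166 + \frac{1}{4809}\right) \left(- \frac{1}{1246}\right) = \left(- \frac{15225293}{4809}\right) \left(- \frac{1}{1246}\right) = \frac{15225293}{5992014}$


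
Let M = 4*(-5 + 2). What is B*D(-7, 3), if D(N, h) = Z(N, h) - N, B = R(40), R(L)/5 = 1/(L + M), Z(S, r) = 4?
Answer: 55/28 ≈ 1.9643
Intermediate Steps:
M = -12 (M = 4*(-3) = -12)
R(L) = 5/(-12 + L) (R(L) = 5/(L - 12) = 5/(-12 + L))
B = 5/28 (B = 5/(-12 + 40) = 5/28 ≈ 0.17857)
D(N, h) = 4 - N
B*D(-7, 3) = 5*(4 - 1*(-7))/28 = 5*(4 + 7)/28 = (5/28)*11 = 55/28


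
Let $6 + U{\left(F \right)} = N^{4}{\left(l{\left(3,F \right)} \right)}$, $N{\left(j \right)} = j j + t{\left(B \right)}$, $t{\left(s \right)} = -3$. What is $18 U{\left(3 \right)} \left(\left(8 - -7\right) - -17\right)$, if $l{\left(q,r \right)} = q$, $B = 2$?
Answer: $743040$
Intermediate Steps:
$N{\left(j \right)} = -3 + j^{2}$ ($N{\left(j \right)} = j j - 3 = j^{2} - 3 = -3 + j^{2}$)
$U{\left(F \right)} = 1290$ ($U{\left(F \right)} = -6 + \left(-3 + 3^{2}\right)^{4} = -6 + \left(-3 + 9\right)^{4} = -6 + 6^{4} = -6 + 1296 = 1290$)
$18 U{\left(3 \right)} \left(\left(8 - -7\right) - -17\right) = 18 \cdot 1290 \left(\left(8 - -7\right) - -17\right) = 23220 \left(\left(8 + 7\right) + 17\right) = 23220 \left(15 + 17\right) = 23220 \cdot 32 = 743040$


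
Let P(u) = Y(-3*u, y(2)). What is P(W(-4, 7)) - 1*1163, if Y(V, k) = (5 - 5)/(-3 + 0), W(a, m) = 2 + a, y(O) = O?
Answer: -1163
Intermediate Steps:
Y(V, k) = 0 (Y(V, k) = 0/(-3) = 0*(-⅓) = 0)
P(u) = 0
P(W(-4, 7)) - 1*1163 = 0 - 1*1163 = 0 - 1163 = -1163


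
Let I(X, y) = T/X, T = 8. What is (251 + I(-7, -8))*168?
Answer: 41976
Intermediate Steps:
I(X, y) = 8/X
(251 + I(-7, -8))*168 = (251 + 8/(-7))*168 = (251 + 8*(-⅐))*168 = (251 - 8/7)*168 = (1749/7)*168 = 41976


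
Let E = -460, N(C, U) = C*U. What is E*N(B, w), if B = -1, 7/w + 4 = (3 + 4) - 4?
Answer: -3220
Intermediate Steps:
w = -7 (w = 7/(-4 + ((3 + 4) - 4)) = 7/(-4 + (7 - 4)) = 7/(-4 + 3) = 7/(-1) = 7*(-1) = -7)
E*N(B, w) = -(-460)*(-7) = -460*7 = -3220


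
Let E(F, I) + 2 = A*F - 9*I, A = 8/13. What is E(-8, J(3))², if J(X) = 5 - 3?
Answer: 104976/169 ≈ 621.16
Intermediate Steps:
A = 8/13 (A = 8*(1/13) = 8/13 ≈ 0.61539)
J(X) = 2
E(F, I) = -2 - 9*I + 8*F/13 (E(F, I) = -2 + (8*F/13 - 9*I) = -2 + (-9*I + 8*F/13) = -2 - 9*I + 8*F/13)
E(-8, J(3))² = (-2 - 9*2 + (8/13)*(-8))² = (-2 - 18 - 64/13)² = (-324/13)² = 104976/169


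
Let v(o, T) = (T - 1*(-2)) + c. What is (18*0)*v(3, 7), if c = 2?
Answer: 0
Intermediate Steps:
v(o, T) = 4 + T (v(o, T) = (T - 1*(-2)) + 2 = (T + 2) + 2 = (2 + T) + 2 = 4 + T)
(18*0)*v(3, 7) = (18*0)*(4 + 7) = 0*11 = 0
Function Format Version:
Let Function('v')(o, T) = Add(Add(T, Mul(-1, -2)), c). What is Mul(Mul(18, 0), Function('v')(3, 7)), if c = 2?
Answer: 0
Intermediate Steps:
Function('v')(o, T) = Add(4, T) (Function('v')(o, T) = Add(Add(T, Mul(-1, -2)), 2) = Add(Add(T, 2), 2) = Add(Add(2, T), 2) = Add(4, T))
Mul(Mul(18, 0), Function('v')(3, 7)) = Mul(Mul(18, 0), Add(4, 7)) = Mul(0, 11) = 0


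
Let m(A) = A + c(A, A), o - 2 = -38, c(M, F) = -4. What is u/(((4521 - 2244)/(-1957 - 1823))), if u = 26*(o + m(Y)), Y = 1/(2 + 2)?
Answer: 434070/253 ≈ 1715.7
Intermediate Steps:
o = -36 (o = 2 - 38 = -36)
Y = 1/4 ≈ 0.25000
m(A) = -4 + A (m(A) = A - 4 = -4 + A)
u = -2067/2 (u = 26*(-36 + (-4 + 1/4)) = 26*(-36 - 15/4) = 26*(-159/4) = -2067/2 ≈ -1033.5)
u/(((4521 - 2244)/(-1957 - 1823))) = -2067*(-1957 - 1823)/(4521 - 2244)/2 = -2067/(2*(2277/(-3780))) = -2067/(2*(2277*(-1/3780))) = -2067/(2*(-253/420)) = -2067/2*(-420/253) = 434070/253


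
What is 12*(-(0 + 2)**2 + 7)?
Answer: 36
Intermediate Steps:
12*(-(0 + 2)**2 + 7) = 12*(-1*2**2 + 7) = 12*(-1*4 + 7) = 12*(-4 + 7) = 12*3 = 36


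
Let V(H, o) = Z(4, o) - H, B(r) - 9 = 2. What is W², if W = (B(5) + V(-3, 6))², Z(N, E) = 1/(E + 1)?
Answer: 96059601/2401 ≈ 40008.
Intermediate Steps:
B(r) = 11 (B(r) = 9 + 2 = 11)
Z(N, E) = 1/(1 + E)
V(H, o) = 1/(1 + o) - H
W = 9801/49 (W = (11 + (1 - 1*(-3)*(1 + 6))/(1 + 6))² = (11 + (1 - 1*(-3)*7)/7)² = (11 + (1 + 21)/7)² = (11 + (⅐)*22)² = (11 + 22/7)² = (99/7)² = 9801/49 ≈ 200.02)
W² = (9801/49)² = 96059601/2401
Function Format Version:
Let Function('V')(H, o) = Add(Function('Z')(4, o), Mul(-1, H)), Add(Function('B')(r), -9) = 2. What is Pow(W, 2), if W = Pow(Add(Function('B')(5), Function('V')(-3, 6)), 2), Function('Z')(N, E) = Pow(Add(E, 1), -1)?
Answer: Rational(96059601, 2401) ≈ 40008.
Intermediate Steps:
Function('B')(r) = 11 (Function('B')(r) = Add(9, 2) = 11)
Function('Z')(N, E) = Pow(Add(1, E), -1)
Function('V')(H, o) = Add(Pow(Add(1, o), -1), Mul(-1, H))
W = Rational(9801, 49) (W = Pow(Add(11, Mul(Pow(Add(1, 6), -1), Add(1, Mul(-1, -3, Add(1, 6))))), 2) = Pow(Add(11, Mul(Pow(7, -1), Add(1, Mul(-1, -3, 7)))), 2) = Pow(Add(11, Mul(Rational(1, 7), Add(1, 21))), 2) = Pow(Add(11, Mul(Rational(1, 7), 22)), 2) = Pow(Add(11, Rational(22, 7)), 2) = Pow(Rational(99, 7), 2) = Rational(9801, 49) ≈ 200.02)
Pow(W, 2) = Pow(Rational(9801, 49), 2) = Rational(96059601, 2401)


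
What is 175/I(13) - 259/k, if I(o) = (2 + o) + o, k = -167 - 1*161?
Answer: 2309/328 ≈ 7.0396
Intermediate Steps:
k = -328 (k = -167 - 161 = -328)
I(o) = 2 + 2*o
175/I(13) - 259/k = 175/(2 + 2*13) - 259/(-328) = 175/(2 + 26) - 259*(-1/328) = 175/28 + 259/328 = 175*(1/28) + 259/328 = 25/4 + 259/328 = 2309/328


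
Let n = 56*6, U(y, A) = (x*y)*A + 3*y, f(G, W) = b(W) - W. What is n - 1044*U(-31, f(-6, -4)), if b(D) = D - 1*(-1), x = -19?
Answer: -517488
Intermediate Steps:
b(D) = 1 + D (b(D) = D + 1 = 1 + D)
f(G, W) = 1 (f(G, W) = (1 + W) - W = 1)
U(y, A) = 3*y - 19*A*y (U(y, A) = (-19*y)*A + 3*y = -19*A*y + 3*y = 3*y - 19*A*y)
n = 336
n - 1044*U(-31, f(-6, -4)) = 336 - (-32364)*(3 - 19*1) = 336 - (-32364)*(3 - 19) = 336 - (-32364)*(-16) = 336 - 1044*496 = 336 - 517824 = -517488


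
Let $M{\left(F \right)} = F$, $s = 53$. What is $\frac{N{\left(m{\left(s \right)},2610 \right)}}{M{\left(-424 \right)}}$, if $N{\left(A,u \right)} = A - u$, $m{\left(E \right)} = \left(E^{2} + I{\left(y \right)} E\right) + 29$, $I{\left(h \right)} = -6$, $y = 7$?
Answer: $\frac{45}{212} \approx 0.21226$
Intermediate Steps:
$m{\left(E \right)} = 29 + E^{2} - 6 E$ ($m{\left(E \right)} = \left(E^{2} - 6 E\right) + 29 = 29 + E^{2} - 6 E$)
$\frac{N{\left(m{\left(s \right)},2610 \right)}}{M{\left(-424 \right)}} = \frac{\left(29 + 53^{2} - 318\right) - 2610}{-424} = \left(\left(29 + 2809 - 318\right) - 2610\right) \left(- \frac{1}{424}\right) = \left(2520 - 2610\right) \left(- \frac{1}{424}\right) = \left(-90\right) \left(- \frac{1}{424}\right) = \frac{45}{212}$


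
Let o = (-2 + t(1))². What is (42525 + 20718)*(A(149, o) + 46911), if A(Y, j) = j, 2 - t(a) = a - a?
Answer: 2966792373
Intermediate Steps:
t(a) = 2 (t(a) = 2 - (a - a) = 2 - 1*0 = 2 + 0 = 2)
o = 0 (o = (-2 + 2)² = 0² = 0)
(42525 + 20718)*(A(149, o) + 46911) = (42525 + 20718)*(0 + 46911) = 63243*46911 = 2966792373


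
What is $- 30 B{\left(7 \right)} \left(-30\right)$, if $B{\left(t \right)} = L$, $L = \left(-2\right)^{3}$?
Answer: $-7200$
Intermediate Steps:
$L = -8$
$B{\left(t \right)} = -8$
$- 30 B{\left(7 \right)} \left(-30\right) = \left(-30\right) \left(-8\right) \left(-30\right) = 240 \left(-30\right) = -7200$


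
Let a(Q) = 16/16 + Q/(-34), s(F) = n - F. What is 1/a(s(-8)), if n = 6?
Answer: 17/10 ≈ 1.7000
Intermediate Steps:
s(F) = 6 - F
a(Q) = 1 - Q/34 (a(Q) = 16*(1/16) + Q*(-1/34) = 1 - Q/34)
1/a(s(-8)) = 1/(1 - (6 - 1*(-8))/34) = 1/(1 - (6 + 8)/34) = 1/(1 - 1/34*14) = 1/(1 - 7/17) = 1/(10/17) = 17/10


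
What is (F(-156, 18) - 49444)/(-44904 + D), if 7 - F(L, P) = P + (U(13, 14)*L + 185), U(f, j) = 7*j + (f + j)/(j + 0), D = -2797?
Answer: 238358/333907 ≈ 0.71385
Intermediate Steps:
U(f, j) = 7*j + (f + j)/j
F(L, P) = -178 - P - 1399*L/14 (F(L, P) = 7 - (P + ((1 + 7*14 + 13/14)*L + 185)) = 7 - (P + ((1 + 98 + 13*(1/14))*L + 185)) = 7 - (P + ((1 + 98 + 13/14)*L + 185)) = 7 - (P + (1399*L/14 + 185)) = 7 - (P + (185 + 1399*L/14)) = 7 - (185 + P + 1399*L/14) = 7 + (-185 - P - 1399*L/14) = -178 - P - 1399*L/14)
(F(-156, 18) - 49444)/(-44904 + D) = ((-178 - 1*18 - 1399/14*(-156)) - 49444)/(-44904 - 2797) = ((-178 - 18 + 109122/7) - 49444)/(-47701) = (107750/7 - 49444)*(-1/47701) = -238358/7*(-1/47701) = 238358/333907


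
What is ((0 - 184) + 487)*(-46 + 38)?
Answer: -2424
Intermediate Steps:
((0 - 184) + 487)*(-46 + 38) = (-184 + 487)*(-8) = 303*(-8) = -2424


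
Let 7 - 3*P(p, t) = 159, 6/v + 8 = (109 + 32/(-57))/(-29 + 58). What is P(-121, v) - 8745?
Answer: -26387/3 ≈ -8795.7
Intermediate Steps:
v = -9918/7043 (v = 6/(-8 + (109 + 32/(-57))/(-29 + 58)) = 6/(-8 + (109 + 32*(-1/57))/29) = 6/(-8 + (109 - 32/57)*(1/29)) = 6/(-8 + (6181/57)*(1/29)) = 6/(-8 + 6181/1653) = 6/(-7043/1653) = 6*(-1653/7043) = -9918/7043 ≈ -1.4082)
P(p, t) = -152/3 (P(p, t) = 7/3 - ⅓*159 = 7/3 - 53 = -152/3)
P(-121, v) - 8745 = -152/3 - 8745 = -26387/3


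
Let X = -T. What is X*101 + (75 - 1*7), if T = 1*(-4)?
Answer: 472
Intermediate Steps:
T = -4
X = 4 (X = -1*(-4) = 4)
X*101 + (75 - 1*7) = 4*101 + (75 - 1*7) = 404 + (75 - 7) = 404 + 68 = 472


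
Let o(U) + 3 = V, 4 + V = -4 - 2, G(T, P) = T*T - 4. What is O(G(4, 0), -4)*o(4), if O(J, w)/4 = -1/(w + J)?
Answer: 13/2 ≈ 6.5000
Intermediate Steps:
G(T, P) = -4 + T² (G(T, P) = T² - 4 = -4 + T²)
V = -10 (V = -4 + (-4 - 2) = -4 - 6 = -10)
o(U) = -13 (o(U) = -3 - 10 = -13)
O(J, w) = -4/(J + w) (O(J, w) = 4*(-1/(w + J)) = 4*(-1/(J + w)) = -4/(J + w))
O(G(4, 0), -4)*o(4) = -4/((-4 + 4²) - 4)*(-13) = -4/((-4 + 16) - 4)*(-13) = -4/(12 - 4)*(-13) = -4/8*(-13) = -4*⅛*(-13) = -½*(-13) = 13/2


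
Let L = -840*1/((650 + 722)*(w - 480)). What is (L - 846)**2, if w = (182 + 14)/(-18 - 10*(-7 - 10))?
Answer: 568649577437353476/794520866881 ≈ 7.1571e+5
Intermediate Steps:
w = 49/38 (w = 196/(-18 - 10*(-17)) = 196/(-18 + 170) = 196/152 = 196*(1/152) = 49/38 ≈ 1.2895)
L = 1140/891359 (L = -840*1/((650 + 722)*(49/38 - 480)) = -840/((-18191/38*1372)) = -840/(-12479026/19) = -840*(-19/12479026) = 1140/891359 ≈ 0.0012789)
(L - 846)**2 = (1140/891359 - 846)**2 = (-754088574/891359)**2 = 568649577437353476/794520866881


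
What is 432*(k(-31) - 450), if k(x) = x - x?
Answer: -194400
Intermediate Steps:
k(x) = 0
432*(k(-31) - 450) = 432*(0 - 450) = 432*(-450) = -194400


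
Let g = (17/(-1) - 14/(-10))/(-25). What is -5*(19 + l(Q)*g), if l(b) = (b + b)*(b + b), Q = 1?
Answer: -2687/25 ≈ -107.48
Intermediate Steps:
l(b) = 4*b² (l(b) = (2*b)*(2*b) = 4*b²)
g = 78/125 (g = (17*(-1) - 14*(-⅒))*(-1/25) = (-17 + 7/5)*(-1/25) = -78/5*(-1/25) = 78/125 ≈ 0.62400)
-5*(19 + l(Q)*g) = -5*(19 + (4*1²)*(78/125)) = -5*(19 + (4*1)*(78/125)) = -5*(19 + 4*(78/125)) = -5*(19 + 312/125) = -5*2687/125 = -2687/25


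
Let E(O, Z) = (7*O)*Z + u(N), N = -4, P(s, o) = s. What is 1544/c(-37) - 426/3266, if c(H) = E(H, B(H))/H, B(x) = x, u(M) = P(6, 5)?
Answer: -1342711/220547 ≈ -6.0881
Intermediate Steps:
u(M) = 6
E(O, Z) = 6 + 7*O*Z (E(O, Z) = (7*O)*Z + 6 = 7*O*Z + 6 = 6 + 7*O*Z)
c(H) = (6 + 7*H**2)/H (c(H) = (6 + 7*H*H)/H = (6 + 7*H**2)/H)
1544/c(-37) - 426/3266 = 1544/(6/(-37) + 7*(-37)) - 426/3266 = 1544/(6*(-1/37) - 259) - 426*1/3266 = 1544/(-6/37 - 259) - 3/23 = 1544/(-9589/37) - 3/23 = 1544*(-37/9589) - 3/23 = -57128/9589 - 3/23 = -1342711/220547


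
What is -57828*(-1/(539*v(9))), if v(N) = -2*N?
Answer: -9638/1617 ≈ -5.9604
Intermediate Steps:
-57828*(-1/(539*v(9))) = -57828/((-(-1078)*9)) = -57828/((-539*(-18))) = -57828/9702 = -57828*1/9702 = -9638/1617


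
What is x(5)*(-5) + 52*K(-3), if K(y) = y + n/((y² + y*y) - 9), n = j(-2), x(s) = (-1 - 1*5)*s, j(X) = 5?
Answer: 206/9 ≈ 22.889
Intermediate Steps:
x(s) = -6*s (x(s) = (-1 - 5)*s = -6*s)
n = 5
K(y) = y + 5/(-9 + 2*y²) (K(y) = y + 5/((y² + y*y) - 9) = y + 5/((y² + y²) - 9) = y + 5/(2*y² - 9) = y + 5/(-9 + 2*y²))
x(5)*(-5) + 52*K(-3) = -6*5*(-5) + 52*((5 - 9*(-3) + 2*(-3)³)/(-9 + 2*(-3)²)) = -30*(-5) + 52*((5 + 27 + 2*(-27))/(-9 + 2*9)) = 150 + 52*((5 + 27 - 54)/(-9 + 18)) = 150 + 52*(-22/9) = 150 - 1144/9 = 206/9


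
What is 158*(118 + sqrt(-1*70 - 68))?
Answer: 18644 + 158*I*sqrt(138) ≈ 18644.0 + 1856.1*I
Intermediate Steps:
158*(118 + sqrt(-1*70 - 68)) = 158*(118 + sqrt(-70 - 68)) = 158*(118 + sqrt(-138)) = 158*(118 + I*sqrt(138)) = 18644 + 158*I*sqrt(138)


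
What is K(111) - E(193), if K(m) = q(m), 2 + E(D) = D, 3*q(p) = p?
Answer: -154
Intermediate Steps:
q(p) = p/3
E(D) = -2 + D
K(m) = m/3
K(111) - E(193) = (1/3)*111 - (-2 + 193) = 37 - 1*191 = 37 - 191 = -154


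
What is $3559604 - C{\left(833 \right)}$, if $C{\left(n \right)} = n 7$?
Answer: $3553773$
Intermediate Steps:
$C{\left(n \right)} = 7 n$
$3559604 - C{\left(833 \right)} = 3559604 - 7 \cdot 833 = 3559604 - 5831 = 3553773$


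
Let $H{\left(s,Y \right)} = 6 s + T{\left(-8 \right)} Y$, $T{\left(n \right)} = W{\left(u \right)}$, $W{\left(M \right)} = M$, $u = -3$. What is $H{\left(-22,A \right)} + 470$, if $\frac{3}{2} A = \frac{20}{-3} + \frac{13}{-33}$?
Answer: $\frac{11620}{33} \approx 352.12$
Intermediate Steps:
$A = - \frac{466}{99}$ ($A = \frac{2 \left(\frac{20}{-3} + \frac{13}{-33}\right)}{3} = \frac{2 \left(20 \left(- \frac{1}{3}\right) + 13 \left(- \frac{1}{33}\right)\right)}{3} = \frac{2 \left(- \frac{20}{3} - \frac{13}{33}\right)}{3} = \frac{2}{3} \left(- \frac{233}{33}\right) = - \frac{466}{99} \approx -4.7071$)
$T{\left(n \right)} = -3$
$H{\left(s,Y \right)} = - 3 Y + 6 s$ ($H{\left(s,Y \right)} = 6 s - 3 Y = - 3 Y + 6 s$)
$H{\left(-22,A \right)} + 470 = \left(\left(-3\right) \left(- \frac{466}{99}\right) + 6 \left(-22\right)\right) + 470 = \left(\frac{466}{33} - 132\right) + 470 = - \frac{3890}{33} + 470 = \frac{11620}{33}$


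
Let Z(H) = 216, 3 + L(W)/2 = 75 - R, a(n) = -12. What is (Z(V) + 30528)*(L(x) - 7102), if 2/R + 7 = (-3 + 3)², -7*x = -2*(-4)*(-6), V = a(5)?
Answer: -213899184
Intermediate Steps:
V = -12
x = 48/7 (x = -(-2*(-4))*(-6)/7 = -8*(-6)/7 = -⅐*(-48) = 48/7 ≈ 6.8571)
R = -2/7 (R = 2/(-7 + (-3 + 3)²) = 2/(-7 + 0²) = 2/(-7 + 0) = 2/(-7) = 2*(-⅐) = -2/7 ≈ -0.28571)
L(W) = 1012/7 (L(W) = -6 + 2*(75 - 1*(-2/7)) = -6 + 2*(75 + 2/7) = -6 + 2*(527/7) = -6 + 1054/7 = 1012/7)
(Z(V) + 30528)*(L(x) - 7102) = (216 + 30528)*(1012/7 - 7102) = 30744*(-48702/7) = -213899184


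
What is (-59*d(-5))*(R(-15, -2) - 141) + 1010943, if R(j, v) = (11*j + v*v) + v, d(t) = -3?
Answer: 957135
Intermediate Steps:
R(j, v) = v + v² + 11*j (R(j, v) = (11*j + v²) + v = (v² + 11*j) + v = v + v² + 11*j)
(-59*d(-5))*(R(-15, -2) - 141) + 1010943 = (-59*(-3))*((-2 + (-2)² + 11*(-15)) - 141) + 1010943 = 177*((-2 + 4 - 165) - 141) + 1010943 = 177*(-163 - 141) + 1010943 = 177*(-304) + 1010943 = -53808 + 1010943 = 957135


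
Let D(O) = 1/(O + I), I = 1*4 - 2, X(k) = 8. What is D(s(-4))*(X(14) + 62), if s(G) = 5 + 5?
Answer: 35/6 ≈ 5.8333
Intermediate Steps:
s(G) = 10
I = 2 (I = 4 - 2 = 2)
D(O) = 1/(2 + O) (D(O) = 1/(O + 2) = 1/(2 + O))
D(s(-4))*(X(14) + 62) = (8 + 62)/(2 + 10) = 70/12 = (1/12)*70 = 35/6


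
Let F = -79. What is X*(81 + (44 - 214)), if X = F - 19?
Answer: 8722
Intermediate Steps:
X = -98 (X = -79 - 19 = -98)
X*(81 + (44 - 214)) = -98*(81 + (44 - 214)) = -98*(81 - 170) = -98*(-89) = 8722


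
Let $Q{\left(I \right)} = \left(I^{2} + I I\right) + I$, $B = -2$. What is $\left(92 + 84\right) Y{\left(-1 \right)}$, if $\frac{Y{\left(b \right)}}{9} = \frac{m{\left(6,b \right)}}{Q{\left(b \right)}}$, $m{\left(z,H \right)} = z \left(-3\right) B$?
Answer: $57024$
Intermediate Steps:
$m{\left(z,H \right)} = 6 z$ ($m{\left(z,H \right)} = z \left(-3\right) \left(-2\right) = - 3 z \left(-2\right) = 6 z$)
$Q{\left(I \right)} = I + 2 I^{2}$ ($Q{\left(I \right)} = \left(I^{2} + I^{2}\right) + I = 2 I^{2} + I = I + 2 I^{2}$)
$Y{\left(b \right)} = \frac{324}{b \left(1 + 2 b\right)}$ ($Y{\left(b \right)} = 9 \frac{6 \cdot 6}{b \left(1 + 2 b\right)} = 9 \cdot 36 \frac{1}{b \left(1 + 2 b\right)} = 9 \frac{36}{b \left(1 + 2 b\right)} = \frac{324}{b \left(1 + 2 b\right)}$)
$\left(92 + 84\right) Y{\left(-1 \right)} = \left(92 + 84\right) \frac{324}{\left(-1\right) \left(1 + 2 \left(-1\right)\right)} = 176 \cdot 324 \left(-1\right) \frac{1}{1 - 2} = 176 \cdot 324 \left(-1\right) \frac{1}{-1} = 176 \cdot 324 \left(-1\right) \left(-1\right) = 176 \cdot 324 = 57024$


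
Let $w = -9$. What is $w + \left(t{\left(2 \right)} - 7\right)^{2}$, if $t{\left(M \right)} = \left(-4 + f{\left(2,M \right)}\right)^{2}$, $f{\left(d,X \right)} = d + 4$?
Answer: $0$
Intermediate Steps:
$f{\left(d,X \right)} = 4 + d$
$t{\left(M \right)} = 4$ ($t{\left(M \right)} = \left(-4 + \left(4 + 2\right)\right)^{2} = \left(-4 + 6\right)^{2} = 2^{2} = 4$)
$w + \left(t{\left(2 \right)} - 7\right)^{2} = -9 + \left(4 - 7\right)^{2} = -9 + \left(-3\right)^{2} = -9 + 9 = 0$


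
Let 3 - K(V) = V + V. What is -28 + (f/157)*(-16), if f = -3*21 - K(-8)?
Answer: -3084/157 ≈ -19.643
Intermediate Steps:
K(V) = 3 - 2*V (K(V) = 3 - (V + V) = 3 - 2*V)
f = -82 (f = -3*21 - (3 - 2*(-8)) = -63 - (3 + 16) = -63 - 1*19 = -63 - 19 = -82)
-28 + (f/157)*(-16) = -28 - 82/157*(-16) = -28 + 1312/157 = -3084/157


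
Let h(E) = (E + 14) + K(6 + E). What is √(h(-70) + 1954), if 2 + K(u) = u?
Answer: 2*√458 ≈ 42.802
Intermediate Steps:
K(u) = -2 + u
h(E) = 18 + 2*E (h(E) = (E + 14) + (-2 + (6 + E)) = (14 + E) + (4 + E) = 18 + 2*E)
√(h(-70) + 1954) = √((18 + 2*(-70)) + 1954) = √((18 - 140) + 1954) = √(-122 + 1954) = √1832 = 2*√458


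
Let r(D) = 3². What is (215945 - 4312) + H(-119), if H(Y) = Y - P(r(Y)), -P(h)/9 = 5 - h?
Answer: 211478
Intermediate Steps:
r(D) = 9
P(h) = -45 + 9*h (P(h) = -9*(5 - h) = -45 + 9*h)
H(Y) = -36 + Y (H(Y) = Y - (-45 + 9*9) = Y - (-45 + 81) = Y - 1*36 = Y - 36 = -36 + Y)
(215945 - 4312) + H(-119) = (215945 - 4312) + (-36 - 119) = 211633 - 155 = 211478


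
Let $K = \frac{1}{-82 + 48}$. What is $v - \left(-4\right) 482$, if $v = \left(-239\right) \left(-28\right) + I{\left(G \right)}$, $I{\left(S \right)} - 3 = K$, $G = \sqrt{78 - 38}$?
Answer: $\frac{293181}{34} \approx 8623.0$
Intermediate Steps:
$G = 2 \sqrt{10}$ ($G = \sqrt{40} = 2 \sqrt{10} \approx 6.3246$)
$K = - \frac{1}{34}$ ($K = \frac{1}{-34} = - \frac{1}{34} \approx -0.029412$)
$I{\left(S \right)} = \frac{101}{34}$ ($I{\left(S \right)} = 3 - \frac{1}{34} = \frac{101}{34}$)
$v = \frac{227629}{34}$ ($v = \left(-239\right) \left(-28\right) + \frac{101}{34} = 6692 + \frac{101}{34} = \frac{227629}{34} \approx 6695.0$)
$v - \left(-4\right) 482 = \frac{227629}{34} - \left(-4\right) 482 = \frac{227629}{34} - -1928 = \frac{227629}{34} + 1928 = \frac{293181}{34}$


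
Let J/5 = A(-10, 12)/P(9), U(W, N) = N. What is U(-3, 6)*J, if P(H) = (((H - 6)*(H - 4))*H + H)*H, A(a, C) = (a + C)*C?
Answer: 5/9 ≈ 0.55556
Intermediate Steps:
A(a, C) = C*(C + a) (A(a, C) = (C + a)*C = C*(C + a))
P(H) = H*(H + H*(-6 + H)*(-4 + H)) (P(H) = (((-6 + H)*(-4 + H))*H + H)*H = (H*(-6 + H)*(-4 + H) + H)*H = (H + H*(-6 + H)*(-4 + H))*H = H*(H + H*(-6 + H)*(-4 + H)))
J = 5/54 (J = 5*((12*(12 - 10))/((9²*(25 + 9² - 10*9)))) = 5*((12*2)/((81*(25 + 81 - 90)))) = 5*(24/((81*16))) = 5*(24/1296) = 5*(24*(1/1296)) = 5*(1/54) = 5/54 ≈ 0.092593)
U(-3, 6)*J = 6*(5/54) = 5/9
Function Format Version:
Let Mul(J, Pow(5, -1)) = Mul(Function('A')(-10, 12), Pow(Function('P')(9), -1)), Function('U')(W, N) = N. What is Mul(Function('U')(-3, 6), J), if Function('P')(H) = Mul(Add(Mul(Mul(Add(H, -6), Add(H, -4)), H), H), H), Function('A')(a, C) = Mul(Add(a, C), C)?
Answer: Rational(5, 9) ≈ 0.55556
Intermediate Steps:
Function('A')(a, C) = Mul(C, Add(C, a)) (Function('A')(a, C) = Mul(Add(C, a), C) = Mul(C, Add(C, a)))
Function('P')(H) = Mul(H, Add(H, Mul(H, Add(-6, H), Add(-4, H)))) (Function('P')(H) = Mul(Add(Mul(Mul(Add(-6, H), Add(-4, H)), H), H), H) = Mul(Add(Mul(H, Add(-6, H), Add(-4, H)), H), H) = Mul(Add(H, Mul(H, Add(-6, H), Add(-4, H))), H) = Mul(H, Add(H, Mul(H, Add(-6, H), Add(-4, H)))))
J = Rational(5, 54) (J = Mul(5, Mul(Mul(12, Add(12, -10)), Pow(Mul(Pow(9, 2), Add(25, Pow(9, 2), Mul(-10, 9))), -1))) = Mul(5, Mul(Mul(12, 2), Pow(Mul(81, Add(25, 81, -90)), -1))) = Mul(5, Mul(24, Pow(Mul(81, 16), -1))) = Mul(5, Mul(24, Pow(1296, -1))) = Mul(5, Mul(24, Rational(1, 1296))) = Mul(5, Rational(1, 54)) = Rational(5, 54) ≈ 0.092593)
Mul(Function('U')(-3, 6), J) = Mul(6, Rational(5, 54)) = Rational(5, 9)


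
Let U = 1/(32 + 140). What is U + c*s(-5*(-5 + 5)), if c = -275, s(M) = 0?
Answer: 1/172 ≈ 0.0058140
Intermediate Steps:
U = 1/172 ≈ 0.0058140
U + c*s(-5*(-5 + 5)) = 1/172 - 275*0 = 1/172 + 0 = 1/172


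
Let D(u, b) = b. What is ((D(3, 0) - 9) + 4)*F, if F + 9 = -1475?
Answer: 7420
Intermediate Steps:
F = -1484 (F = -9 - 1475 = -1484)
((D(3, 0) - 9) + 4)*F = ((0 - 9) + 4)*(-1484) = (-9 + 4)*(-1484) = -5*(-1484) = 7420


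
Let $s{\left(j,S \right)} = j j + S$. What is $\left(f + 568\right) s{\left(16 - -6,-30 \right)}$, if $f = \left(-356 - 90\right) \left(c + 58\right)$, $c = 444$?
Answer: $-101389096$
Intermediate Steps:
$f = -223892$ ($f = \left(-356 - 90\right) \left(444 + 58\right) = \left(-446\right) 502 = -223892$)
$s{\left(j,S \right)} = S + j^{2}$ ($s{\left(j,S \right)} = j^{2} + S = S + j^{2}$)
$\left(f + 568\right) s{\left(16 - -6,-30 \right)} = \left(-223892 + 568\right) \left(-30 + \left(16 - -6\right)^{2}\right) = - 223324 \left(-30 + \left(16 + 6\right)^{2}\right) = - 223324 \left(-30 + 22^{2}\right) = - 223324 \left(-30 + 484\right) = \left(-223324\right) 454 = -101389096$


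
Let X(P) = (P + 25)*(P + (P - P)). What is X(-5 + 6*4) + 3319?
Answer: 4155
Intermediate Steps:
X(P) = P*(25 + P) (X(P) = (25 + P)*(P + 0) = (25 + P)*P = P*(25 + P))
X(-5 + 6*4) + 3319 = (-5 + 6*4)*(25 + (-5 + 6*4)) + 3319 = (-5 + 24)*(25 + (-5 + 24)) + 3319 = 19*(25 + 19) + 3319 = 19*44 + 3319 = 836 + 3319 = 4155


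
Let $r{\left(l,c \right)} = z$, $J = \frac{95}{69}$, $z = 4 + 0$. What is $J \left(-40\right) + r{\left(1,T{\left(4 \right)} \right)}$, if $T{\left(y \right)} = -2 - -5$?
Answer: $- \frac{3524}{69} \approx -51.072$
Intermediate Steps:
$T{\left(y \right)} = 3$ ($T{\left(y \right)} = -2 + 5 = 3$)
$z = 4$
$J = \frac{95}{69}$ ($J = 95 \cdot \frac{1}{69} = \frac{95}{69} \approx 1.3768$)
$r{\left(l,c \right)} = 4$
$J \left(-40\right) + r{\left(1,T{\left(4 \right)} \right)} = \frac{95}{69} \left(-40\right) + 4 = - \frac{3800}{69} + 4 = - \frac{3524}{69}$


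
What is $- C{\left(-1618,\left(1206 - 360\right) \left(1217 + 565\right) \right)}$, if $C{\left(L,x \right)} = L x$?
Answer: $2439251496$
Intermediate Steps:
$- C{\left(-1618,\left(1206 - 360\right) \left(1217 + 565\right) \right)} = - \left(-1618\right) \left(1206 - 360\right) \left(1217 + 565\right) = - \left(-1618\right) 846 \cdot 1782 = - \left(-1618\right) 1507572 = \left(-1\right) \left(-2439251496\right) = 2439251496$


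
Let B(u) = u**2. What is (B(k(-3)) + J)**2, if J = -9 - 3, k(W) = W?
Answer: 9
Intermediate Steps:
J = -12
(B(k(-3)) + J)**2 = ((-3)**2 - 12)**2 = (9 - 12)**2 = (-3)**2 = 9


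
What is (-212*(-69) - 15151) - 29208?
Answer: -29731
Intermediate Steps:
(-212*(-69) - 15151) - 29208 = (14628 - 15151) - 29208 = -523 - 29208 = -29731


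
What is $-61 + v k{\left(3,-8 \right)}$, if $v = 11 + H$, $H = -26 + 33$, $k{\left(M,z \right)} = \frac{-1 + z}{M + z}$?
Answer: $- \frac{143}{5} \approx -28.6$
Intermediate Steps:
$k{\left(M,z \right)} = \frac{-1 + z}{M + z}$
$H = 7$
$v = 18$ ($v = 11 + 7 = 18$)
$-61 + v k{\left(3,-8 \right)} = -61 + 18 \frac{-1 - 8}{3 - 8} = -61 + 18 \frac{1}{-5} \left(-9\right) = -61 + 18 \left(\left(- \frac{1}{5}\right) \left(-9\right)\right) = -61 + 18 \cdot \frac{9}{5} = -61 + \frac{162}{5} = - \frac{143}{5}$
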